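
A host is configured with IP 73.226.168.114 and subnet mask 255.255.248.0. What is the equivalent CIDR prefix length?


Binary: 11111111.11111111.11111000.00000000
Count leading 1s
Prefix: /21


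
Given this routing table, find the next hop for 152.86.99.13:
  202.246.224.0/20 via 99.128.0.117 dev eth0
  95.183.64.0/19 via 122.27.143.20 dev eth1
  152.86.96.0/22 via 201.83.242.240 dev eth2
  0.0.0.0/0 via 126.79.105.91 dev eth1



Longest prefix match for 152.86.99.13:
  /20 202.246.224.0: no
  /19 95.183.64.0: no
  /22 152.86.96.0: MATCH
  /0 0.0.0.0: MATCH
Selected: next-hop 201.83.242.240 via eth2 (matched /22)


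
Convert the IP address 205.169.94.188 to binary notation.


205 = 11001101
169 = 10101001
94 = 01011110
188 = 10111100
Binary: 11001101.10101001.01011110.10111100


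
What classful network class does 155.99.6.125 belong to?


First octet: 155
Binary: 10011011
10xxxxxx -> Class B (128-191)
Class B, default mask 255.255.0.0 (/16)


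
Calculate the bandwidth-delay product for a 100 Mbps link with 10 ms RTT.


BDP = bandwidth * RTT
= 100 Mbps * 10 ms
= 100 * 1e6 * 10 / 1000 bits
= 1000000 bits
= 125000 bytes
= 122.0703 KB
BDP = 1000000 bits (125000 bytes)


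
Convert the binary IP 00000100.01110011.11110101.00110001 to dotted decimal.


00000100 = 4
01110011 = 115
11110101 = 245
00110001 = 49
IP: 4.115.245.49


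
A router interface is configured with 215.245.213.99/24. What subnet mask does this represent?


/24 means 24 network bits, 8 host bits
Binary: 11111111111111111111111100000000
Mask: 255.255.255.0


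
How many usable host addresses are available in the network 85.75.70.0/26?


Host bits = 32 - 26 = 6
Total addresses = 2^6 = 64
Usable = total - 2 (network and broadcast)
Usable hosts: 62


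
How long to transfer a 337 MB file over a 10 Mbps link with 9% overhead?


Effective throughput = 10 * (1 - 9/100) = 9.1 Mbps
File size in Mb = 337 * 8 = 2696 Mb
Time = 2696 / 9.1
Time = 296.2637 seconds


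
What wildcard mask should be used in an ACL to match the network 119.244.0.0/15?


Subnet mask: 255.254.0.0
Wildcard = 255.255.255.255 - subnet mask
255 - 255 = 0
255 - 254 = 1
255 - 0 = 255
255 - 0 = 255
Wildcard: 0.1.255.255


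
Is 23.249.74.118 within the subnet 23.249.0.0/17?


Subnet network: 23.249.0.0
Test IP AND mask: 23.249.0.0
Yes, 23.249.74.118 is in 23.249.0.0/17


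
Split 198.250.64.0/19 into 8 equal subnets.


New prefix = 19 + 3 = 22
Each subnet has 1024 addresses
  198.250.64.0/22
  198.250.68.0/22
  198.250.72.0/22
  198.250.76.0/22
  198.250.80.0/22
  198.250.84.0/22
  198.250.88.0/22
  198.250.92.0/22
Subnets: 198.250.64.0/22, 198.250.68.0/22, 198.250.72.0/22, 198.250.76.0/22, 198.250.80.0/22, 198.250.84.0/22, 198.250.88.0/22, 198.250.92.0/22


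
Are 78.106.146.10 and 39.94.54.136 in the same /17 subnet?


Mask: 255.255.128.0
78.106.146.10 AND mask = 78.106.128.0
39.94.54.136 AND mask = 39.94.0.0
No, different subnets (78.106.128.0 vs 39.94.0.0)


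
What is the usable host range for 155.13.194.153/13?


Network: 155.8.0.0
Broadcast: 155.15.255.255
First usable = network + 1
Last usable = broadcast - 1
Range: 155.8.0.1 to 155.15.255.254


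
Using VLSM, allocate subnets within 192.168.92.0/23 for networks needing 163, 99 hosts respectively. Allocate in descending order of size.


163 hosts -> /24 (254 usable): 192.168.92.0/24
99 hosts -> /25 (126 usable): 192.168.93.0/25
Allocation: 192.168.92.0/24 (163 hosts, 254 usable); 192.168.93.0/25 (99 hosts, 126 usable)


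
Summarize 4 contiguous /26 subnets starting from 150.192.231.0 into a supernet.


Original prefix: /26
Number of subnets: 4 = 2^2
New prefix = 26 - 2 = 24
Supernet: 150.192.231.0/24


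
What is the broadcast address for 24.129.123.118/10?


Network: 24.128.0.0/10
Host bits = 22
Set all host bits to 1:
Broadcast: 24.191.255.255


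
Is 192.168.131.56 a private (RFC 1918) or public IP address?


RFC 1918 private ranges:
  10.0.0.0/8 (10.0.0.0 - 10.255.255.255)
  172.16.0.0/12 (172.16.0.0 - 172.31.255.255)
  192.168.0.0/16 (192.168.0.0 - 192.168.255.255)
Private (in 192.168.0.0/16)


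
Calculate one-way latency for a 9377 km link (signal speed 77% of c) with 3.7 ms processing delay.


Speed = 0.77 * 3e5 km/s = 231000 km/s
Propagation delay = 9377 / 231000 = 0.0406 s = 40.5931 ms
Processing delay = 3.7 ms
Total one-way latency = 44.2931 ms


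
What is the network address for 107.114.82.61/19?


IP:   01101011.01110010.01010010.00111101
Mask: 11111111.11111111.11100000.00000000
AND operation:
Net:  01101011.01110010.01000000.00000000
Network: 107.114.64.0/19


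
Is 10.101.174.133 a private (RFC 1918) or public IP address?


RFC 1918 private ranges:
  10.0.0.0/8 (10.0.0.0 - 10.255.255.255)
  172.16.0.0/12 (172.16.0.0 - 172.31.255.255)
  192.168.0.0/16 (192.168.0.0 - 192.168.255.255)
Private (in 10.0.0.0/8)


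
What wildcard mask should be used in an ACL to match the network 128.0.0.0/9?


Subnet mask: 255.128.0.0
Wildcard = 255.255.255.255 - subnet mask
255 - 255 = 0
255 - 128 = 127
255 - 0 = 255
255 - 0 = 255
Wildcard: 0.127.255.255


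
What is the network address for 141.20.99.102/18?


IP:   10001101.00010100.01100011.01100110
Mask: 11111111.11111111.11000000.00000000
AND operation:
Net:  10001101.00010100.01000000.00000000
Network: 141.20.64.0/18


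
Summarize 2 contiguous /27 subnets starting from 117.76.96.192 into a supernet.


Original prefix: /27
Number of subnets: 2 = 2^1
New prefix = 27 - 1 = 26
Supernet: 117.76.96.192/26


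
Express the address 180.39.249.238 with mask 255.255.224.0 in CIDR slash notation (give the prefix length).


Binary: 11111111.11111111.11100000.00000000
Count leading 1s
Prefix: /19


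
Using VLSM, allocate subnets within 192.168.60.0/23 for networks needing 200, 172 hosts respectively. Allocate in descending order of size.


200 hosts -> /24 (254 usable): 192.168.60.0/24
172 hosts -> /24 (254 usable): 192.168.61.0/24
Allocation: 192.168.60.0/24 (200 hosts, 254 usable); 192.168.61.0/24 (172 hosts, 254 usable)


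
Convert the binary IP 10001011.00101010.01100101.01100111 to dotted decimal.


10001011 = 139
00101010 = 42
01100101 = 101
01100111 = 103
IP: 139.42.101.103


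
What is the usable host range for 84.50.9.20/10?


Network: 84.0.0.0
Broadcast: 84.63.255.255
First usable = network + 1
Last usable = broadcast - 1
Range: 84.0.0.1 to 84.63.255.254


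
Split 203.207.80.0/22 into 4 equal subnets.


New prefix = 22 + 2 = 24
Each subnet has 256 addresses
  203.207.80.0/24
  203.207.81.0/24
  203.207.82.0/24
  203.207.83.0/24
Subnets: 203.207.80.0/24, 203.207.81.0/24, 203.207.82.0/24, 203.207.83.0/24


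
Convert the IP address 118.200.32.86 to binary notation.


118 = 01110110
200 = 11001000
32 = 00100000
86 = 01010110
Binary: 01110110.11001000.00100000.01010110


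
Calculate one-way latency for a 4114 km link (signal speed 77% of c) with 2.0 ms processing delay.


Speed = 0.77 * 3e5 km/s = 231000 km/s
Propagation delay = 4114 / 231000 = 0.0178 s = 17.8095 ms
Processing delay = 2.0 ms
Total one-way latency = 19.8095 ms


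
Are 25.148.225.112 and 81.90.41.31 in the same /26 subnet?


Mask: 255.255.255.192
25.148.225.112 AND mask = 25.148.225.64
81.90.41.31 AND mask = 81.90.41.0
No, different subnets (25.148.225.64 vs 81.90.41.0)


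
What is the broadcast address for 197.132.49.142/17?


Network: 197.132.0.0/17
Host bits = 15
Set all host bits to 1:
Broadcast: 197.132.127.255


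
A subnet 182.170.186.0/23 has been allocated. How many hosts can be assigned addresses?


Host bits = 32 - 23 = 9
Total addresses = 2^9 = 512
Usable = total - 2 (network and broadcast)
Usable hosts: 510


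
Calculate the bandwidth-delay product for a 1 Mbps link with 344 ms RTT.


BDP = bandwidth * RTT
= 1 Mbps * 344 ms
= 1 * 1e6 * 344 / 1000 bits
= 344000 bits
= 43000 bytes
= 41.9922 KB
BDP = 344000 bits (43000 bytes)


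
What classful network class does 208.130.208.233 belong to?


First octet: 208
Binary: 11010000
110xxxxx -> Class C (192-223)
Class C, default mask 255.255.255.0 (/24)


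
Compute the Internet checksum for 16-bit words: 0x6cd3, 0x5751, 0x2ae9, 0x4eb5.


Sum all words (with carry folding):
+ 0x6cd3 = 0x6cd3
+ 0x5751 = 0xc424
+ 0x2ae9 = 0xef0d
+ 0x4eb5 = 0x3dc3
One's complement: ~0x3dc3
Checksum = 0xc23c


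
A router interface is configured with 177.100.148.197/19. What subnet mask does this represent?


/19 means 19 network bits, 13 host bits
Binary: 11111111111111111110000000000000
Mask: 255.255.224.0


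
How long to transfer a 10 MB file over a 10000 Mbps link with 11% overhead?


Effective throughput = 10000 * (1 - 11/100) = 8900 Mbps
File size in Mb = 10 * 8 = 80 Mb
Time = 80 / 8900
Time = 0.009 seconds


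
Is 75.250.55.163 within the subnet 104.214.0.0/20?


Subnet network: 104.214.0.0
Test IP AND mask: 75.250.48.0
No, 75.250.55.163 is not in 104.214.0.0/20


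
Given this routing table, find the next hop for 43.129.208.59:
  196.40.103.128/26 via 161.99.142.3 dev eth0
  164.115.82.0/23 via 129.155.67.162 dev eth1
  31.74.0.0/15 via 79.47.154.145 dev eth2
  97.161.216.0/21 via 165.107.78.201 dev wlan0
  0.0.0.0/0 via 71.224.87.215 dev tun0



Longest prefix match for 43.129.208.59:
  /26 196.40.103.128: no
  /23 164.115.82.0: no
  /15 31.74.0.0: no
  /21 97.161.216.0: no
  /0 0.0.0.0: MATCH
Selected: next-hop 71.224.87.215 via tun0 (matched /0)


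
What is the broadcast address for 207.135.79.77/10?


Network: 207.128.0.0/10
Host bits = 22
Set all host bits to 1:
Broadcast: 207.191.255.255


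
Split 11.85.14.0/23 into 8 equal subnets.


New prefix = 23 + 3 = 26
Each subnet has 64 addresses
  11.85.14.0/26
  11.85.14.64/26
  11.85.14.128/26
  11.85.14.192/26
  11.85.15.0/26
  11.85.15.64/26
  11.85.15.128/26
  11.85.15.192/26
Subnets: 11.85.14.0/26, 11.85.14.64/26, 11.85.14.128/26, 11.85.14.192/26, 11.85.15.0/26, 11.85.15.64/26, 11.85.15.128/26, 11.85.15.192/26


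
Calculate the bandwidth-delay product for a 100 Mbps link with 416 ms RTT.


BDP = bandwidth * RTT
= 100 Mbps * 416 ms
= 100 * 1e6 * 416 / 1000 bits
= 41600000 bits
= 5200000 bytes
= 5078.125 KB
BDP = 41600000 bits (5200000 bytes)


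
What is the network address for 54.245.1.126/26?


IP:   00110110.11110101.00000001.01111110
Mask: 11111111.11111111.11111111.11000000
AND operation:
Net:  00110110.11110101.00000001.01000000
Network: 54.245.1.64/26


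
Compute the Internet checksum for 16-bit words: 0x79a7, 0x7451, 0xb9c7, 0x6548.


Sum all words (with carry folding):
+ 0x79a7 = 0x79a7
+ 0x7451 = 0xedf8
+ 0xb9c7 = 0xa7c0
+ 0x6548 = 0x0d09
One's complement: ~0x0d09
Checksum = 0xf2f6


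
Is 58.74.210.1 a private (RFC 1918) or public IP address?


RFC 1918 private ranges:
  10.0.0.0/8 (10.0.0.0 - 10.255.255.255)
  172.16.0.0/12 (172.16.0.0 - 172.31.255.255)
  192.168.0.0/16 (192.168.0.0 - 192.168.255.255)
Public (not in any RFC 1918 range)


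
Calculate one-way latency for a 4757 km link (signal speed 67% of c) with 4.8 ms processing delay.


Speed = 0.67 * 3e5 km/s = 201000 km/s
Propagation delay = 4757 / 201000 = 0.0237 s = 23.6667 ms
Processing delay = 4.8 ms
Total one-way latency = 28.4667 ms


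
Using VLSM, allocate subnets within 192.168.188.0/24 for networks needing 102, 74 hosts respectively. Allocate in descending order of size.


102 hosts -> /25 (126 usable): 192.168.188.0/25
74 hosts -> /25 (126 usable): 192.168.188.128/25
Allocation: 192.168.188.0/25 (102 hosts, 126 usable); 192.168.188.128/25 (74 hosts, 126 usable)


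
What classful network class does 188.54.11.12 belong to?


First octet: 188
Binary: 10111100
10xxxxxx -> Class B (128-191)
Class B, default mask 255.255.0.0 (/16)


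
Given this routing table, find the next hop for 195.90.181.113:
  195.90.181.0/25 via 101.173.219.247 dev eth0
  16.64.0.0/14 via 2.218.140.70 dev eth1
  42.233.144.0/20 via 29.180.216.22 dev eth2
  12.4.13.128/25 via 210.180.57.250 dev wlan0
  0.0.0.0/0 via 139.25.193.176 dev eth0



Longest prefix match for 195.90.181.113:
  /25 195.90.181.0: MATCH
  /14 16.64.0.0: no
  /20 42.233.144.0: no
  /25 12.4.13.128: no
  /0 0.0.0.0: MATCH
Selected: next-hop 101.173.219.247 via eth0 (matched /25)


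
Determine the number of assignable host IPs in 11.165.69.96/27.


Host bits = 32 - 27 = 5
Total addresses = 2^5 = 32
Usable = total - 2 (network and broadcast)
Usable hosts: 30


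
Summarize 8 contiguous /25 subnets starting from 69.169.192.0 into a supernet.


Original prefix: /25
Number of subnets: 8 = 2^3
New prefix = 25 - 3 = 22
Supernet: 69.169.192.0/22


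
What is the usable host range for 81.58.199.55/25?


Network: 81.58.199.0
Broadcast: 81.58.199.127
First usable = network + 1
Last usable = broadcast - 1
Range: 81.58.199.1 to 81.58.199.126


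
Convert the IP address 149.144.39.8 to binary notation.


149 = 10010101
144 = 10010000
39 = 00100111
8 = 00001000
Binary: 10010101.10010000.00100111.00001000


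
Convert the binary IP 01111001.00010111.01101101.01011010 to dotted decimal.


01111001 = 121
00010111 = 23
01101101 = 109
01011010 = 90
IP: 121.23.109.90


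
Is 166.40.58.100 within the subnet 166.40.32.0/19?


Subnet network: 166.40.32.0
Test IP AND mask: 166.40.32.0
Yes, 166.40.58.100 is in 166.40.32.0/19


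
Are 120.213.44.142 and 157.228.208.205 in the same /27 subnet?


Mask: 255.255.255.224
120.213.44.142 AND mask = 120.213.44.128
157.228.208.205 AND mask = 157.228.208.192
No, different subnets (120.213.44.128 vs 157.228.208.192)


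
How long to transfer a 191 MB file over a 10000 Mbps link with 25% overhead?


Effective throughput = 10000 * (1 - 25/100) = 7500 Mbps
File size in Mb = 191 * 8 = 1528 Mb
Time = 1528 / 7500
Time = 0.2037 seconds


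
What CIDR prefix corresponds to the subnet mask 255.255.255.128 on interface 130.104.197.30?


Binary: 11111111.11111111.11111111.10000000
Count leading 1s
Prefix: /25


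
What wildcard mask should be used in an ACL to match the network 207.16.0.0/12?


Subnet mask: 255.240.0.0
Wildcard = 255.255.255.255 - subnet mask
255 - 255 = 0
255 - 240 = 15
255 - 0 = 255
255 - 0 = 255
Wildcard: 0.15.255.255


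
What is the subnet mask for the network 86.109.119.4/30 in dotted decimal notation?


/30 means 30 network bits, 2 host bits
Binary: 11111111111111111111111111111100
Mask: 255.255.255.252


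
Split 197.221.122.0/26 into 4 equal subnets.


New prefix = 26 + 2 = 28
Each subnet has 16 addresses
  197.221.122.0/28
  197.221.122.16/28
  197.221.122.32/28
  197.221.122.48/28
Subnets: 197.221.122.0/28, 197.221.122.16/28, 197.221.122.32/28, 197.221.122.48/28


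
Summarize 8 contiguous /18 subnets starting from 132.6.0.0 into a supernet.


Original prefix: /18
Number of subnets: 8 = 2^3
New prefix = 18 - 3 = 15
Supernet: 132.6.0.0/15


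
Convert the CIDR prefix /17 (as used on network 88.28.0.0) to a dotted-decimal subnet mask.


/17 means 17 network bits, 15 host bits
Binary: 11111111111111111000000000000000
Mask: 255.255.128.0


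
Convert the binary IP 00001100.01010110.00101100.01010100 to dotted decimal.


00001100 = 12
01010110 = 86
00101100 = 44
01010100 = 84
IP: 12.86.44.84


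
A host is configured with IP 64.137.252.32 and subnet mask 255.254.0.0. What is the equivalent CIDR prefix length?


Binary: 11111111.11111110.00000000.00000000
Count leading 1s
Prefix: /15


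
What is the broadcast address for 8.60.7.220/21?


Network: 8.60.0.0/21
Host bits = 11
Set all host bits to 1:
Broadcast: 8.60.7.255


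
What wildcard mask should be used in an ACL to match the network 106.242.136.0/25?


Subnet mask: 255.255.255.128
Wildcard = 255.255.255.255 - subnet mask
255 - 255 = 0
255 - 255 = 0
255 - 255 = 0
255 - 128 = 127
Wildcard: 0.0.0.127


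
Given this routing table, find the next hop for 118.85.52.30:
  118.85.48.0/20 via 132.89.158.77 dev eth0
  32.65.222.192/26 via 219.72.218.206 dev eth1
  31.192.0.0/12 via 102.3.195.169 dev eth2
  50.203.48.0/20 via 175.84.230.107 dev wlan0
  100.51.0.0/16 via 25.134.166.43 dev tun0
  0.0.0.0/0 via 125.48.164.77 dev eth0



Longest prefix match for 118.85.52.30:
  /20 118.85.48.0: MATCH
  /26 32.65.222.192: no
  /12 31.192.0.0: no
  /20 50.203.48.0: no
  /16 100.51.0.0: no
  /0 0.0.0.0: MATCH
Selected: next-hop 132.89.158.77 via eth0 (matched /20)


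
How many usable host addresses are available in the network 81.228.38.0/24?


Host bits = 32 - 24 = 8
Total addresses = 2^8 = 256
Usable = total - 2 (network and broadcast)
Usable hosts: 254


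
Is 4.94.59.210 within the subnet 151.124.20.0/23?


Subnet network: 151.124.20.0
Test IP AND mask: 4.94.58.0
No, 4.94.59.210 is not in 151.124.20.0/23


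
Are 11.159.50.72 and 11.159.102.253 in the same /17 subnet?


Mask: 255.255.128.0
11.159.50.72 AND mask = 11.159.0.0
11.159.102.253 AND mask = 11.159.0.0
Yes, same subnet (11.159.0.0)


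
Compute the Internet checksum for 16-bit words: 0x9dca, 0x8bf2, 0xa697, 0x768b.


Sum all words (with carry folding):
+ 0x9dca = 0x9dca
+ 0x8bf2 = 0x29bd
+ 0xa697 = 0xd054
+ 0x768b = 0x46e0
One's complement: ~0x46e0
Checksum = 0xb91f


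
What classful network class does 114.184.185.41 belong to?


First octet: 114
Binary: 01110010
0xxxxxxx -> Class A (1-126)
Class A, default mask 255.0.0.0 (/8)


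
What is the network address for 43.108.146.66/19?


IP:   00101011.01101100.10010010.01000010
Mask: 11111111.11111111.11100000.00000000
AND operation:
Net:  00101011.01101100.10000000.00000000
Network: 43.108.128.0/19


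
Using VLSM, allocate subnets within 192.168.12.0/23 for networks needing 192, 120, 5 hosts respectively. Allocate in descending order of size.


192 hosts -> /24 (254 usable): 192.168.12.0/24
120 hosts -> /25 (126 usable): 192.168.13.0/25
5 hosts -> /29 (6 usable): 192.168.13.128/29
Allocation: 192.168.12.0/24 (192 hosts, 254 usable); 192.168.13.0/25 (120 hosts, 126 usable); 192.168.13.128/29 (5 hosts, 6 usable)


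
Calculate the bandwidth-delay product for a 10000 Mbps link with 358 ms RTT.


BDP = bandwidth * RTT
= 10000 Mbps * 358 ms
= 10000 * 1e6 * 358 / 1000 bits
= 3580000000 bits
= 447500000 bytes
= 437011.7188 KB
BDP = 3580000000 bits (447500000 bytes)


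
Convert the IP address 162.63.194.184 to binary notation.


162 = 10100010
63 = 00111111
194 = 11000010
184 = 10111000
Binary: 10100010.00111111.11000010.10111000


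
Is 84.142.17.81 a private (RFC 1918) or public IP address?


RFC 1918 private ranges:
  10.0.0.0/8 (10.0.0.0 - 10.255.255.255)
  172.16.0.0/12 (172.16.0.0 - 172.31.255.255)
  192.168.0.0/16 (192.168.0.0 - 192.168.255.255)
Public (not in any RFC 1918 range)


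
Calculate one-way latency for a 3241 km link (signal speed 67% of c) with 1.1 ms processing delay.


Speed = 0.67 * 3e5 km/s = 201000 km/s
Propagation delay = 3241 / 201000 = 0.0161 s = 16.1244 ms
Processing delay = 1.1 ms
Total one-way latency = 17.2244 ms


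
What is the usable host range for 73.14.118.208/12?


Network: 73.0.0.0
Broadcast: 73.15.255.255
First usable = network + 1
Last usable = broadcast - 1
Range: 73.0.0.1 to 73.15.255.254


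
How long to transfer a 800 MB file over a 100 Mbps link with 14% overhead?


Effective throughput = 100 * (1 - 14/100) = 86 Mbps
File size in Mb = 800 * 8 = 6400 Mb
Time = 6400 / 86
Time = 74.4186 seconds


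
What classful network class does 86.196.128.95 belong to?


First octet: 86
Binary: 01010110
0xxxxxxx -> Class A (1-126)
Class A, default mask 255.0.0.0 (/8)


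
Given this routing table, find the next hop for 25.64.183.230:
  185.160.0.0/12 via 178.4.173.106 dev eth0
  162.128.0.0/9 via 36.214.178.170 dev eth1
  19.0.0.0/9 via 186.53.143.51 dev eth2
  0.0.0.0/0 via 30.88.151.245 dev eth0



Longest prefix match for 25.64.183.230:
  /12 185.160.0.0: no
  /9 162.128.0.0: no
  /9 19.0.0.0: no
  /0 0.0.0.0: MATCH
Selected: next-hop 30.88.151.245 via eth0 (matched /0)


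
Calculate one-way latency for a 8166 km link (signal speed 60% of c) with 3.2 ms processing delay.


Speed = 0.6 * 3e5 km/s = 180000 km/s
Propagation delay = 8166 / 180000 = 0.0454 s = 45.3667 ms
Processing delay = 3.2 ms
Total one-way latency = 48.5667 ms


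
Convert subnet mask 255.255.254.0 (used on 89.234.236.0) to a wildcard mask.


Subnet mask: 255.255.254.0
Wildcard = 255.255.255.255 - subnet mask
255 - 255 = 0
255 - 255 = 0
255 - 254 = 1
255 - 0 = 255
Wildcard: 0.0.1.255


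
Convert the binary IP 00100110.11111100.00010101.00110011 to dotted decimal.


00100110 = 38
11111100 = 252
00010101 = 21
00110011 = 51
IP: 38.252.21.51


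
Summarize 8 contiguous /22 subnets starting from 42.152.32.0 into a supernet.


Original prefix: /22
Number of subnets: 8 = 2^3
New prefix = 22 - 3 = 19
Supernet: 42.152.32.0/19


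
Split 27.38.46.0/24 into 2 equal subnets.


New prefix = 24 + 1 = 25
Each subnet has 128 addresses
  27.38.46.0/25
  27.38.46.128/25
Subnets: 27.38.46.0/25, 27.38.46.128/25


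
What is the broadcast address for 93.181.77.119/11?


Network: 93.160.0.0/11
Host bits = 21
Set all host bits to 1:
Broadcast: 93.191.255.255


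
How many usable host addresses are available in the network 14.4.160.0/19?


Host bits = 32 - 19 = 13
Total addresses = 2^13 = 8192
Usable = total - 2 (network and broadcast)
Usable hosts: 8190


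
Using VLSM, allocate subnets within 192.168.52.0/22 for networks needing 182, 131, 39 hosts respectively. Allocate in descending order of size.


182 hosts -> /24 (254 usable): 192.168.52.0/24
131 hosts -> /24 (254 usable): 192.168.53.0/24
39 hosts -> /26 (62 usable): 192.168.54.0/26
Allocation: 192.168.52.0/24 (182 hosts, 254 usable); 192.168.53.0/24 (131 hosts, 254 usable); 192.168.54.0/26 (39 hosts, 62 usable)


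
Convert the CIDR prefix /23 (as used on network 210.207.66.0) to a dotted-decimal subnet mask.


/23 means 23 network bits, 9 host bits
Binary: 11111111111111111111111000000000
Mask: 255.255.254.0


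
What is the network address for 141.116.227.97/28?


IP:   10001101.01110100.11100011.01100001
Mask: 11111111.11111111.11111111.11110000
AND operation:
Net:  10001101.01110100.11100011.01100000
Network: 141.116.227.96/28


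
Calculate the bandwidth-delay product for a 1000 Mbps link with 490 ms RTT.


BDP = bandwidth * RTT
= 1000 Mbps * 490 ms
= 1000 * 1e6 * 490 / 1000 bits
= 490000000 bits
= 61250000 bytes
= 59814.4531 KB
BDP = 490000000 bits (61250000 bytes)


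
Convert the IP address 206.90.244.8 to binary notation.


206 = 11001110
90 = 01011010
244 = 11110100
8 = 00001000
Binary: 11001110.01011010.11110100.00001000


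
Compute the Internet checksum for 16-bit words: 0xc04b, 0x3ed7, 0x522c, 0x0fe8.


Sum all words (with carry folding):
+ 0xc04b = 0xc04b
+ 0x3ed7 = 0xff22
+ 0x522c = 0x514f
+ 0x0fe8 = 0x6137
One's complement: ~0x6137
Checksum = 0x9ec8


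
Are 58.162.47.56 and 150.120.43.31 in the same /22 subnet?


Mask: 255.255.252.0
58.162.47.56 AND mask = 58.162.44.0
150.120.43.31 AND mask = 150.120.40.0
No, different subnets (58.162.44.0 vs 150.120.40.0)


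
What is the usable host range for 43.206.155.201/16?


Network: 43.206.0.0
Broadcast: 43.206.255.255
First usable = network + 1
Last usable = broadcast - 1
Range: 43.206.0.1 to 43.206.255.254


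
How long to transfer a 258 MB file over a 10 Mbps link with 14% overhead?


Effective throughput = 10 * (1 - 14/100) = 8.6 Mbps
File size in Mb = 258 * 8 = 2064 Mb
Time = 2064 / 8.6
Time = 240 seconds


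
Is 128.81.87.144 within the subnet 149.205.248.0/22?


Subnet network: 149.205.248.0
Test IP AND mask: 128.81.84.0
No, 128.81.87.144 is not in 149.205.248.0/22


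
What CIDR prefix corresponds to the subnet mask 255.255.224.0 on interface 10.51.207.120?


Binary: 11111111.11111111.11100000.00000000
Count leading 1s
Prefix: /19


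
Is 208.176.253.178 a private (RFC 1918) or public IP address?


RFC 1918 private ranges:
  10.0.0.0/8 (10.0.0.0 - 10.255.255.255)
  172.16.0.0/12 (172.16.0.0 - 172.31.255.255)
  192.168.0.0/16 (192.168.0.0 - 192.168.255.255)
Public (not in any RFC 1918 range)


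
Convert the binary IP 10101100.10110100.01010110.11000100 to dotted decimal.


10101100 = 172
10110100 = 180
01010110 = 86
11000100 = 196
IP: 172.180.86.196


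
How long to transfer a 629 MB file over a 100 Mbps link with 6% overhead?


Effective throughput = 100 * (1 - 6/100) = 94 Mbps
File size in Mb = 629 * 8 = 5032 Mb
Time = 5032 / 94
Time = 53.5319 seconds


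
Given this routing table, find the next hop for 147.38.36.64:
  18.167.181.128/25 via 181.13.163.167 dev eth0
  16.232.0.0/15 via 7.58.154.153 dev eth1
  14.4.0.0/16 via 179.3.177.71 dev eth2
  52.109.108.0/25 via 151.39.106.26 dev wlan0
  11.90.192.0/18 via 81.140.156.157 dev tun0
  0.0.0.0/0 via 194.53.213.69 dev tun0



Longest prefix match for 147.38.36.64:
  /25 18.167.181.128: no
  /15 16.232.0.0: no
  /16 14.4.0.0: no
  /25 52.109.108.0: no
  /18 11.90.192.0: no
  /0 0.0.0.0: MATCH
Selected: next-hop 194.53.213.69 via tun0 (matched /0)


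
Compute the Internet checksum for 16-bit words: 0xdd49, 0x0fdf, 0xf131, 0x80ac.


Sum all words (with carry folding):
+ 0xdd49 = 0xdd49
+ 0x0fdf = 0xed28
+ 0xf131 = 0xde5a
+ 0x80ac = 0x5f07
One's complement: ~0x5f07
Checksum = 0xa0f8


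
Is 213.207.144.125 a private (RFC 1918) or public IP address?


RFC 1918 private ranges:
  10.0.0.0/8 (10.0.0.0 - 10.255.255.255)
  172.16.0.0/12 (172.16.0.0 - 172.31.255.255)
  192.168.0.0/16 (192.168.0.0 - 192.168.255.255)
Public (not in any RFC 1918 range)


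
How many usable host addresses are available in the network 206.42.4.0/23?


Host bits = 32 - 23 = 9
Total addresses = 2^9 = 512
Usable = total - 2 (network and broadcast)
Usable hosts: 510


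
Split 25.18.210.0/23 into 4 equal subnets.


New prefix = 23 + 2 = 25
Each subnet has 128 addresses
  25.18.210.0/25
  25.18.210.128/25
  25.18.211.0/25
  25.18.211.128/25
Subnets: 25.18.210.0/25, 25.18.210.128/25, 25.18.211.0/25, 25.18.211.128/25


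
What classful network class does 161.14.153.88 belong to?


First octet: 161
Binary: 10100001
10xxxxxx -> Class B (128-191)
Class B, default mask 255.255.0.0 (/16)


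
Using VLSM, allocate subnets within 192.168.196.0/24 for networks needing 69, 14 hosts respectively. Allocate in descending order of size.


69 hosts -> /25 (126 usable): 192.168.196.0/25
14 hosts -> /28 (14 usable): 192.168.196.128/28
Allocation: 192.168.196.0/25 (69 hosts, 126 usable); 192.168.196.128/28 (14 hosts, 14 usable)


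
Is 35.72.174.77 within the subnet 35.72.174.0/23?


Subnet network: 35.72.174.0
Test IP AND mask: 35.72.174.0
Yes, 35.72.174.77 is in 35.72.174.0/23


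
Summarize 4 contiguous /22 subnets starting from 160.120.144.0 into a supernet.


Original prefix: /22
Number of subnets: 4 = 2^2
New prefix = 22 - 2 = 20
Supernet: 160.120.144.0/20


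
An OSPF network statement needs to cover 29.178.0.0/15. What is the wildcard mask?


Subnet mask: 255.254.0.0
Wildcard = 255.255.255.255 - subnet mask
255 - 255 = 0
255 - 254 = 1
255 - 0 = 255
255 - 0 = 255
Wildcard: 0.1.255.255


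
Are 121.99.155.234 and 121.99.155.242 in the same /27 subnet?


Mask: 255.255.255.224
121.99.155.234 AND mask = 121.99.155.224
121.99.155.242 AND mask = 121.99.155.224
Yes, same subnet (121.99.155.224)


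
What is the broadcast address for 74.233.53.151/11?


Network: 74.224.0.0/11
Host bits = 21
Set all host bits to 1:
Broadcast: 74.255.255.255


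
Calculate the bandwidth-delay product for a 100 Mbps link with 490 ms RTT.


BDP = bandwidth * RTT
= 100 Mbps * 490 ms
= 100 * 1e6 * 490 / 1000 bits
= 49000000 bits
= 6125000 bytes
= 5981.4453 KB
BDP = 49000000 bits (6125000 bytes)


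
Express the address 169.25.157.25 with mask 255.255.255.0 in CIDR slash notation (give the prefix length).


Binary: 11111111.11111111.11111111.00000000
Count leading 1s
Prefix: /24


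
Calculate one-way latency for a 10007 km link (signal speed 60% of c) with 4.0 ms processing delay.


Speed = 0.6 * 3e5 km/s = 180000 km/s
Propagation delay = 10007 / 180000 = 0.0556 s = 55.5944 ms
Processing delay = 4.0 ms
Total one-way latency = 59.5944 ms


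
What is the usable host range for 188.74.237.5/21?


Network: 188.74.232.0
Broadcast: 188.74.239.255
First usable = network + 1
Last usable = broadcast - 1
Range: 188.74.232.1 to 188.74.239.254


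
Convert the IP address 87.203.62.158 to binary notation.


87 = 01010111
203 = 11001011
62 = 00111110
158 = 10011110
Binary: 01010111.11001011.00111110.10011110


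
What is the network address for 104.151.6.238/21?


IP:   01101000.10010111.00000110.11101110
Mask: 11111111.11111111.11111000.00000000
AND operation:
Net:  01101000.10010111.00000000.00000000
Network: 104.151.0.0/21


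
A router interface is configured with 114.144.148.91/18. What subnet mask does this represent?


/18 means 18 network bits, 14 host bits
Binary: 11111111111111111100000000000000
Mask: 255.255.192.0


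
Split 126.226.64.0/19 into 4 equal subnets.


New prefix = 19 + 2 = 21
Each subnet has 2048 addresses
  126.226.64.0/21
  126.226.72.0/21
  126.226.80.0/21
  126.226.88.0/21
Subnets: 126.226.64.0/21, 126.226.72.0/21, 126.226.80.0/21, 126.226.88.0/21


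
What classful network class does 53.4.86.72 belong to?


First octet: 53
Binary: 00110101
0xxxxxxx -> Class A (1-126)
Class A, default mask 255.0.0.0 (/8)


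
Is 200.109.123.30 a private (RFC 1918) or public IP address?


RFC 1918 private ranges:
  10.0.0.0/8 (10.0.0.0 - 10.255.255.255)
  172.16.0.0/12 (172.16.0.0 - 172.31.255.255)
  192.168.0.0/16 (192.168.0.0 - 192.168.255.255)
Public (not in any RFC 1918 range)


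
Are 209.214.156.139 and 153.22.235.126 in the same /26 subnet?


Mask: 255.255.255.192
209.214.156.139 AND mask = 209.214.156.128
153.22.235.126 AND mask = 153.22.235.64
No, different subnets (209.214.156.128 vs 153.22.235.64)


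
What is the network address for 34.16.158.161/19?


IP:   00100010.00010000.10011110.10100001
Mask: 11111111.11111111.11100000.00000000
AND operation:
Net:  00100010.00010000.10000000.00000000
Network: 34.16.128.0/19


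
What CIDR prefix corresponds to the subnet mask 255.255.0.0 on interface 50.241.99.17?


Binary: 11111111.11111111.00000000.00000000
Count leading 1s
Prefix: /16


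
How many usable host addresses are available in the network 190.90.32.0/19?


Host bits = 32 - 19 = 13
Total addresses = 2^13 = 8192
Usable = total - 2 (network and broadcast)
Usable hosts: 8190


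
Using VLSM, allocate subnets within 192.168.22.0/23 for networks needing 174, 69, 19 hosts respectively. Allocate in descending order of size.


174 hosts -> /24 (254 usable): 192.168.22.0/24
69 hosts -> /25 (126 usable): 192.168.23.0/25
19 hosts -> /27 (30 usable): 192.168.23.128/27
Allocation: 192.168.22.0/24 (174 hosts, 254 usable); 192.168.23.0/25 (69 hosts, 126 usable); 192.168.23.128/27 (19 hosts, 30 usable)


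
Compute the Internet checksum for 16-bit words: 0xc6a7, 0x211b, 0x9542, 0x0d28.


Sum all words (with carry folding):
+ 0xc6a7 = 0xc6a7
+ 0x211b = 0xe7c2
+ 0x9542 = 0x7d05
+ 0x0d28 = 0x8a2d
One's complement: ~0x8a2d
Checksum = 0x75d2


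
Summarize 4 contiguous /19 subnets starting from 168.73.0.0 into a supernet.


Original prefix: /19
Number of subnets: 4 = 2^2
New prefix = 19 - 2 = 17
Supernet: 168.73.0.0/17


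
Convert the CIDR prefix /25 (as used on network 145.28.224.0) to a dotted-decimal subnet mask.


/25 means 25 network bits, 7 host bits
Binary: 11111111111111111111111110000000
Mask: 255.255.255.128


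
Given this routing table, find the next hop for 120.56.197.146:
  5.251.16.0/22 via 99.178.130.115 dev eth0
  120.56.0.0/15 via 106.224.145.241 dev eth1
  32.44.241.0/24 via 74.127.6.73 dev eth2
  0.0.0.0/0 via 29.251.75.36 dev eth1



Longest prefix match for 120.56.197.146:
  /22 5.251.16.0: no
  /15 120.56.0.0: MATCH
  /24 32.44.241.0: no
  /0 0.0.0.0: MATCH
Selected: next-hop 106.224.145.241 via eth1 (matched /15)


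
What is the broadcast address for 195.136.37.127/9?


Network: 195.128.0.0/9
Host bits = 23
Set all host bits to 1:
Broadcast: 195.255.255.255


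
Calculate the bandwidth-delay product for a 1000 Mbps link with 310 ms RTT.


BDP = bandwidth * RTT
= 1000 Mbps * 310 ms
= 1000 * 1e6 * 310 / 1000 bits
= 310000000 bits
= 38750000 bytes
= 37841.7969 KB
BDP = 310000000 bits (38750000 bytes)


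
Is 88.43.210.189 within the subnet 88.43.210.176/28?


Subnet network: 88.43.210.176
Test IP AND mask: 88.43.210.176
Yes, 88.43.210.189 is in 88.43.210.176/28


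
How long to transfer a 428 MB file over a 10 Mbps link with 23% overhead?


Effective throughput = 10 * (1 - 23/100) = 7.7 Mbps
File size in Mb = 428 * 8 = 3424 Mb
Time = 3424 / 7.7
Time = 444.6753 seconds


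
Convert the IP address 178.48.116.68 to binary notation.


178 = 10110010
48 = 00110000
116 = 01110100
68 = 01000100
Binary: 10110010.00110000.01110100.01000100


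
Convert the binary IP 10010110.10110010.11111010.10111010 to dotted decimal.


10010110 = 150
10110010 = 178
11111010 = 250
10111010 = 186
IP: 150.178.250.186


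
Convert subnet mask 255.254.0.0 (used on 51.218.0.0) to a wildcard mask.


Subnet mask: 255.254.0.0
Wildcard = 255.255.255.255 - subnet mask
255 - 255 = 0
255 - 254 = 1
255 - 0 = 255
255 - 0 = 255
Wildcard: 0.1.255.255


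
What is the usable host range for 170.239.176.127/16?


Network: 170.239.0.0
Broadcast: 170.239.255.255
First usable = network + 1
Last usable = broadcast - 1
Range: 170.239.0.1 to 170.239.255.254


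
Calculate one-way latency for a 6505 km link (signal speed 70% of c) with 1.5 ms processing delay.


Speed = 0.7 * 3e5 km/s = 210000 km/s
Propagation delay = 6505 / 210000 = 0.031 s = 30.9762 ms
Processing delay = 1.5 ms
Total one-way latency = 32.4762 ms


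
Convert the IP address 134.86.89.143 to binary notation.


134 = 10000110
86 = 01010110
89 = 01011001
143 = 10001111
Binary: 10000110.01010110.01011001.10001111


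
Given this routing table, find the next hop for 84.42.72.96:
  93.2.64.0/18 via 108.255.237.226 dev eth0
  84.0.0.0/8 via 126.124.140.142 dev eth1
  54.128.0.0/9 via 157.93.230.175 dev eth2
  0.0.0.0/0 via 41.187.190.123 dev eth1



Longest prefix match for 84.42.72.96:
  /18 93.2.64.0: no
  /8 84.0.0.0: MATCH
  /9 54.128.0.0: no
  /0 0.0.0.0: MATCH
Selected: next-hop 126.124.140.142 via eth1 (matched /8)


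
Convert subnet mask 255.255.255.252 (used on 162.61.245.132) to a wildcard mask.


Subnet mask: 255.255.255.252
Wildcard = 255.255.255.255 - subnet mask
255 - 255 = 0
255 - 255 = 0
255 - 255 = 0
255 - 252 = 3
Wildcard: 0.0.0.3


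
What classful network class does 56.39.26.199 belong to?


First octet: 56
Binary: 00111000
0xxxxxxx -> Class A (1-126)
Class A, default mask 255.0.0.0 (/8)


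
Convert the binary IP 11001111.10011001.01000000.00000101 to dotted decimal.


11001111 = 207
10011001 = 153
01000000 = 64
00000101 = 5
IP: 207.153.64.5


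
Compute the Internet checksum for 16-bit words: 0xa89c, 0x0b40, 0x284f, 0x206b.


Sum all words (with carry folding):
+ 0xa89c = 0xa89c
+ 0x0b40 = 0xb3dc
+ 0x284f = 0xdc2b
+ 0x206b = 0xfc96
One's complement: ~0xfc96
Checksum = 0x0369


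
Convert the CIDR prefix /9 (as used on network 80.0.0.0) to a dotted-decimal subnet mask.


/9 means 9 network bits, 23 host bits
Binary: 11111111100000000000000000000000
Mask: 255.128.0.0


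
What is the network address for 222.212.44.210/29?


IP:   11011110.11010100.00101100.11010010
Mask: 11111111.11111111.11111111.11111000
AND operation:
Net:  11011110.11010100.00101100.11010000
Network: 222.212.44.208/29


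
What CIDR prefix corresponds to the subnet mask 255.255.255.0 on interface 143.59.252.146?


Binary: 11111111.11111111.11111111.00000000
Count leading 1s
Prefix: /24


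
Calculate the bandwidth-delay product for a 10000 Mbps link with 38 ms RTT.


BDP = bandwidth * RTT
= 10000 Mbps * 38 ms
= 10000 * 1e6 * 38 / 1000 bits
= 380000000 bits
= 47500000 bytes
= 46386.7188 KB
BDP = 380000000 bits (47500000 bytes)


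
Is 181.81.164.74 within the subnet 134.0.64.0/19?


Subnet network: 134.0.64.0
Test IP AND mask: 181.81.160.0
No, 181.81.164.74 is not in 134.0.64.0/19


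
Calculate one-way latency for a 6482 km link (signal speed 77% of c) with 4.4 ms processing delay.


Speed = 0.77 * 3e5 km/s = 231000 km/s
Propagation delay = 6482 / 231000 = 0.0281 s = 28.0606 ms
Processing delay = 4.4 ms
Total one-way latency = 32.4606 ms


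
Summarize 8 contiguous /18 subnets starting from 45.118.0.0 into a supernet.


Original prefix: /18
Number of subnets: 8 = 2^3
New prefix = 18 - 3 = 15
Supernet: 45.118.0.0/15


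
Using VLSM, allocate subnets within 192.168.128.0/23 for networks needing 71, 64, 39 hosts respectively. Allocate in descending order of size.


71 hosts -> /25 (126 usable): 192.168.128.0/25
64 hosts -> /25 (126 usable): 192.168.128.128/25
39 hosts -> /26 (62 usable): 192.168.129.0/26
Allocation: 192.168.128.0/25 (71 hosts, 126 usable); 192.168.128.128/25 (64 hosts, 126 usable); 192.168.129.0/26 (39 hosts, 62 usable)


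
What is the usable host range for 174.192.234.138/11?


Network: 174.192.0.0
Broadcast: 174.223.255.255
First usable = network + 1
Last usable = broadcast - 1
Range: 174.192.0.1 to 174.223.255.254


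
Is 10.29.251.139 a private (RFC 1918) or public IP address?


RFC 1918 private ranges:
  10.0.0.0/8 (10.0.0.0 - 10.255.255.255)
  172.16.0.0/12 (172.16.0.0 - 172.31.255.255)
  192.168.0.0/16 (192.168.0.0 - 192.168.255.255)
Private (in 10.0.0.0/8)


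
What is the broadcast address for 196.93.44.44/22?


Network: 196.93.44.0/22
Host bits = 10
Set all host bits to 1:
Broadcast: 196.93.47.255


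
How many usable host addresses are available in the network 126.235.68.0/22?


Host bits = 32 - 22 = 10
Total addresses = 2^10 = 1024
Usable = total - 2 (network and broadcast)
Usable hosts: 1022


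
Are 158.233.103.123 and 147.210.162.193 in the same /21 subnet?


Mask: 255.255.248.0
158.233.103.123 AND mask = 158.233.96.0
147.210.162.193 AND mask = 147.210.160.0
No, different subnets (158.233.96.0 vs 147.210.160.0)


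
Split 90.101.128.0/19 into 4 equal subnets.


New prefix = 19 + 2 = 21
Each subnet has 2048 addresses
  90.101.128.0/21
  90.101.136.0/21
  90.101.144.0/21
  90.101.152.0/21
Subnets: 90.101.128.0/21, 90.101.136.0/21, 90.101.144.0/21, 90.101.152.0/21


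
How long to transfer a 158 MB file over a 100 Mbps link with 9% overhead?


Effective throughput = 100 * (1 - 9/100) = 91 Mbps
File size in Mb = 158 * 8 = 1264 Mb
Time = 1264 / 91
Time = 13.8901 seconds


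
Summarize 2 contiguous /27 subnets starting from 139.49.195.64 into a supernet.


Original prefix: /27
Number of subnets: 2 = 2^1
New prefix = 27 - 1 = 26
Supernet: 139.49.195.64/26


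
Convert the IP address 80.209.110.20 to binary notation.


80 = 01010000
209 = 11010001
110 = 01101110
20 = 00010100
Binary: 01010000.11010001.01101110.00010100


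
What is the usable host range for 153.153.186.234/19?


Network: 153.153.160.0
Broadcast: 153.153.191.255
First usable = network + 1
Last usable = broadcast - 1
Range: 153.153.160.1 to 153.153.191.254


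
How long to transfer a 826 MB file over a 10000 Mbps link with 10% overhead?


Effective throughput = 10000 * (1 - 10/100) = 9000 Mbps
File size in Mb = 826 * 8 = 6608 Mb
Time = 6608 / 9000
Time = 0.7342 seconds


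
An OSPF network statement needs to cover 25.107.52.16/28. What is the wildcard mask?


Subnet mask: 255.255.255.240
Wildcard = 255.255.255.255 - subnet mask
255 - 255 = 0
255 - 255 = 0
255 - 255 = 0
255 - 240 = 15
Wildcard: 0.0.0.15
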